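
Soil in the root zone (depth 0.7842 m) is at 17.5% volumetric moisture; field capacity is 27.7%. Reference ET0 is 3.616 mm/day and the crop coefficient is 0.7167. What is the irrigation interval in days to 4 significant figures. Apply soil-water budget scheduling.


Approach: apply soil-water budget scheduling, SMD = (FC-theta)/100*depth*1000; ETc = ET0*Kc; interval = SMD/ETc.
Step 1 — soil moisture deficit:
  SMD = (27.7 - 17.5)/100 * 0.7842 * 1000 = 79.9884 mm
Step 2 — daily crop ET (ETc = ET0*Kc):
  ETc = 3.616 * 0.7167 = 2.59159 mm/day
Step 3 — irrigation interval (SMD/ETc):
  interval = 79.9884 / 2.59159 = 30.86 days
Therefore the irrigation interval = 30.86 days.


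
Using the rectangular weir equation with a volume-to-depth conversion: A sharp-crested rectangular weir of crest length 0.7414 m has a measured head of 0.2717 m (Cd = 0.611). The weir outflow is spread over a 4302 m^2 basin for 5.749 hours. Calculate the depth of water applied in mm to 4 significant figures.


Approach: apply the rectangular weir equation with a volume-to-depth conversion, Q = (2/3)*Cd*L*sqrt(2g)*H^1.5; d = Q*t/A * 1000.
Step 1 — weir discharge:
  Q = (2/3)*0.611*0.7414*sqrt(2*9.81)*0.2717^1.5 = 0.189446 m^3/s
Step 2 — volume: V = 0.189446 * 5.749*3600 = 3920.86 m^3
Step 3 — depth: d = V/A * 1000 = 3920.86/4302 * 1000 = 911.4 mm
Therefore the depth of water applied = 911.4 mm.


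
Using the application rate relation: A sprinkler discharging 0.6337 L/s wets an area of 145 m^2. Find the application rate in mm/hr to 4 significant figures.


Approach: apply the application rate relation, rate = (Q/A)*3600.
rate = (0.6337 / 145) * 3600 = 15.73 mm/hr
Therefore the application rate = 15.73 mm/hr.


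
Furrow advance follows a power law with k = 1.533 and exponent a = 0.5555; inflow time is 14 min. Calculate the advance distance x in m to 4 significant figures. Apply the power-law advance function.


Approach: apply the power-law advance function, x = k*t^a.
x = 1.533 * 14^0.5555 = 6.641 m
Therefore the advance distance x = 6.641 m.


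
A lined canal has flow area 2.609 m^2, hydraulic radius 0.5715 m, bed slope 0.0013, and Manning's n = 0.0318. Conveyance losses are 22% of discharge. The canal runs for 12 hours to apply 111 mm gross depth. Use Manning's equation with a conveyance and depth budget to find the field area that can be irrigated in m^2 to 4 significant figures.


Approach: apply Manning's equation with a conveyance and depth budget, Q = (1/n)*A*R^(2/3)*S^(1/2); Q_field = Q*(1-loss); Area = Q_field*t/(d/1000).
Step 1 — canal discharge (Manning's equation):
  Q = (1/0.0318) * 2.609 * 0.5715^(2/3) * 0.0013^(1/2) = 2.03718 m^3/s
Step 2 — delivered flow: Q_field = 2.03718*(1 - 22/100) = 1.58900 m^3/s
Step 3 — volume delivered: V = 1.58900 * 12*3600 = 68644.8 m^3
Step 4 — area served: A = V / (depth/1000) = 68644.8 / 0.111 = 618400 m^2
Therefore the field area that can be irrigated = 618400 m^2.


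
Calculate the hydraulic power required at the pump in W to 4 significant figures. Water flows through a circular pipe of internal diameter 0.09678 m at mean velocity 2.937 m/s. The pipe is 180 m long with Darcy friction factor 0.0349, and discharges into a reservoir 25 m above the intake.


Approach: apply continuity + Darcy-Weisbach + hydraulic power, Q = A*v; hf = f*(L/D)*(v^2/(2g)); H = static + hf; P = rho*g*Q*H.
Step 1 — flow rate (continuity, Q = A*v):
  A = pi*(0.09678/2)^2 = 0.00735633 m^2
  Q = 0.00735633 * 2.937 = 0.0216055 m^3/s
Step 2 — friction head loss (Darcy-Weisbach):
  hf = 0.0349 * (180/0.09678) * (2.937^2 / (2*9.81))
  hf = 28.5378 m
Step 3 — total head: H = 25 + 28.5378 = 53.5378 m
Step 4 — hydraulic power (P = rho*g*Q*H):
  P = 1000 * 9.81 * 0.0216055 * 53.5378 = 11350 W
Therefore the hydraulic power required at the pump = 11350 W.


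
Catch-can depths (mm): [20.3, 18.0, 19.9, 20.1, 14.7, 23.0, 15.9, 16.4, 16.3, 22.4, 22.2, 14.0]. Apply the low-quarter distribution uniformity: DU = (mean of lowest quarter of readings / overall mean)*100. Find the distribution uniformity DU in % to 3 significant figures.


sorted lowest 3 of 12: [14.0, 14.7, 15.9] -> mean = 14.867 mm
overall mean = 18.600 mm
DU = (14.867/18.600)*100 = 79.9 %
Therefore the distribution uniformity DU = 79.9 %.


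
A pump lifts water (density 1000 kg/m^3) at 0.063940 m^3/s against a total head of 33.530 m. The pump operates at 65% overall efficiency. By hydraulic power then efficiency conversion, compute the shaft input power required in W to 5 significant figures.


Approach: apply hydraulic power then efficiency conversion, P = rho*g*Q*H; P_in = P/eta.
Step 1 — hydraulic power (P = rho*g*Q*H):
  P = 1000 * 9.81 * 0.063940 * 33.530 = 21031.74 W
Step 2 — input power: P_in = P/eta = 21031.74 / 0.65 = 32357 W
Therefore the shaft input power required = 32357 W.


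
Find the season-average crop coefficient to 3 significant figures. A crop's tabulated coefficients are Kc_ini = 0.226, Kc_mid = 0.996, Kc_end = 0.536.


Approach: apply a simple seasonal average, Kc_avg = (Kc_ini + Kc_mid + Kc_end)/3.
Kc_avg = (0.226 + 0.996 + 0.536)/3 = 0.586
Therefore the season-average crop coefficient = 0.586.


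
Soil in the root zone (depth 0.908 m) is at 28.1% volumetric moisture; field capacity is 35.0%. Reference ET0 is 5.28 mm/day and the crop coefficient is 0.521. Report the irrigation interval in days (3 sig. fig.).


Approach: apply soil-water budget scheduling, SMD = (FC-theta)/100*depth*1000; ETc = ET0*Kc; interval = SMD/ETc.
Step 1 — soil moisture deficit:
  SMD = (35.0 - 28.1)/100 * 0.908 * 1000 = 62.652 mm
Step 2 — daily crop ET (ETc = ET0*Kc):
  ETc = 5.28 * 0.521 = 2.7509 mm/day
Step 3 — irrigation interval (SMD/ETc):
  interval = 62.652 / 2.7509 = 22.8 days
Therefore the irrigation interval = 22.8 days.


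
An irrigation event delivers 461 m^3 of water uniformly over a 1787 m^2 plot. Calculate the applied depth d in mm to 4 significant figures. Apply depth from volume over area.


Approach: apply depth from volume over area, d = (V/A)*1000.
d = (461 / 1787) * 1000 = 258.0 mm
Therefore the applied depth d = 258.0 mm.


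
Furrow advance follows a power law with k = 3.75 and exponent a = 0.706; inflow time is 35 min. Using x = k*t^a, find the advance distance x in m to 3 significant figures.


x = 3.75 * 35^0.706 = 46.1 m
Therefore the advance distance x = 46.1 m.


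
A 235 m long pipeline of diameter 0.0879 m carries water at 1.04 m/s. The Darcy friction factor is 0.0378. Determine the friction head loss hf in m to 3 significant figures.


Approach: apply the Darcy-Weisbach equation, hf = f*(L/D)*(v^2/(2g)).
hf = 0.0378 * (235/0.0879) * (1.04^2 / (2*9.81))
hf = 5.57 m
Therefore the friction head loss hf = 5.57 m.


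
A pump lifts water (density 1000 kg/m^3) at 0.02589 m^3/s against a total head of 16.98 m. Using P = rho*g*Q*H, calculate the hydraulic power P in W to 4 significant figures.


P = 1000 * 9.81 * 0.02589 * 16.98 = 4313 W
Therefore the hydraulic power P = 4313 W.


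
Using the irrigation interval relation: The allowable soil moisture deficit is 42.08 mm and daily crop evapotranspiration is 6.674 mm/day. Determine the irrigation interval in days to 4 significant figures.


Approach: apply the irrigation interval relation, interval = SMD / ETc.
interval = 42.08 / 6.674 = 6.305 days
Therefore the irrigation interval = 6.305 days.


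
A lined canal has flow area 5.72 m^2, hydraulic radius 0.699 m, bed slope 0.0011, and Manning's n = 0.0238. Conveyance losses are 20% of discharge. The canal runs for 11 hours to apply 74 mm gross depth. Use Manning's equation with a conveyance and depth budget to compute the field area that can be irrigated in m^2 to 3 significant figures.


Approach: apply Manning's equation with a conveyance and depth budget, Q = (1/n)*A*R^(2/3)*S^(1/2); Q_field = Q*(1-loss); Area = Q_field*t/(d/1000).
Step 1 — canal discharge (Manning's equation):
  Q = (1/0.0238) * 5.72 * 0.699^(2/3) * 0.0011^(1/2) = 6.2782 m^3/s
Step 2 — delivered flow: Q_field = 6.2782*(1 - 20/100) = 5.0225 m^3/s
Step 3 — volume delivered: V = 5.0225 * 11*3600 = 198890 m^3
Step 4 — area served: A = V / (depth/1000) = 198890 / 0.074 = 2690000 m^2
Therefore the field area that can be irrigated = 2690000 m^2.


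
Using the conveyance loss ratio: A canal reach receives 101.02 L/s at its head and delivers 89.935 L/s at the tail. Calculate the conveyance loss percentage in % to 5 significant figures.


Approach: apply the conveyance loss ratio, loss% = ((Q_head - Q_tail)/Q_head)*100.
loss = ((101.02 - 89.935)/101.02)*100 = 10.973 %
Therefore the conveyance loss percentage = 10.973 %.


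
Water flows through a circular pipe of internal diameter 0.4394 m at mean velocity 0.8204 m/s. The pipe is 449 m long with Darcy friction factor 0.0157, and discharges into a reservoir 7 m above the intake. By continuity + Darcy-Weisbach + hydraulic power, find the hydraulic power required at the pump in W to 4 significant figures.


Approach: apply continuity + Darcy-Weisbach + hydraulic power, Q = A*v; hf = f*(L/D)*(v^2/(2g)); H = static + hf; P = rho*g*Q*H.
Step 1 — flow rate (continuity, Q = A*v):
  A = pi*(0.4394/2)^2 = 0.151639 m^2
  Q = 0.151639 * 0.8204 = 0.124404 m^3/s
Step 2 — friction head loss (Darcy-Weisbach):
  hf = 0.0157 * (449/0.4394) * (0.8204^2 / (2*9.81))
  hf = 0.550349 m
Step 3 — total head: H = 7 + 0.550349 = 7.55035 m
Step 4 — hydraulic power (P = rho*g*Q*H):
  P = 1000 * 9.81 * 0.124404 * 7.55035 = 9214 W
Therefore the hydraulic power required at the pump = 9214 W.


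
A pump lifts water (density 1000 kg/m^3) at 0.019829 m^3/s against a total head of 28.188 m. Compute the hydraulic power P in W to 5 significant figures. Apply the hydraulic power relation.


Approach: apply the hydraulic power relation, P = rho*g*Q*H.
P = 1000 * 9.81 * 0.019829 * 28.188 = 5483.2 W
Therefore the hydraulic power P = 5483.2 W.


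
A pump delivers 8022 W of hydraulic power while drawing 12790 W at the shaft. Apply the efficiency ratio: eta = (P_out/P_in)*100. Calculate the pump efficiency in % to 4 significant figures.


eta = (8022 / 12790) * 100 = 62.72 %
Therefore the pump efficiency = 62.72 %.


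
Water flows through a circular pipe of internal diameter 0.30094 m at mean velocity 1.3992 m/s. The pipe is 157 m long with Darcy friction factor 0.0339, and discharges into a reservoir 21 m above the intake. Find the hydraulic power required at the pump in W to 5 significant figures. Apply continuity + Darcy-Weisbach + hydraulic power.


Approach: apply continuity + Darcy-Weisbach + hydraulic power, Q = A*v; hf = f*(L/D)*(v^2/(2g)); H = static + hf; P = rho*g*Q*H.
Step 1 — flow rate (continuity, Q = A*v):
  A = pi*(0.30094/2)^2 = 0.07112949 m^2
  Q = 0.07112949 * 1.3992 = 0.09952439 m^3/s
Step 2 — friction head loss (Darcy-Weisbach):
  hf = 0.0339 * (157/0.30094) * (1.3992^2 / (2*9.81))
  hf = 1.764737 m
Step 3 — total head: H = 21 + 1.764737 = 22.76474 m
Step 4 — hydraulic power (P = rho*g*Q*H):
  P = 1000 * 9.81 * 0.09952439 * 22.76474 = 22226 W
Therefore the hydraulic power required at the pump = 22226 W.


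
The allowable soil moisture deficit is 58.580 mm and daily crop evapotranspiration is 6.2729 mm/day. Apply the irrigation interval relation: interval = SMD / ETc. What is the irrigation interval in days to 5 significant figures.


interval = 58.580 / 6.2729 = 9.3386 days
Therefore the irrigation interval = 9.3386 days.


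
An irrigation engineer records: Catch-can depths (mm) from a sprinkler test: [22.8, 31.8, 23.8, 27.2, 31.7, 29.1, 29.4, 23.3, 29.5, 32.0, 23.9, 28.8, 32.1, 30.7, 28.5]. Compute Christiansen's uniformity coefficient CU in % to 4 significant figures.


Approach: apply Christiansen's uniformity coefficient, CU = (1 - mean_abs_deviation/mean)*100.
mean = 28.3067 mm
mean |d_i - mean| = 2.73778 mm
CU = (1 - 2.73778/28.3067)*100 = 90.33 %
Therefore Christiansen's uniformity coefficient CU = 90.33 %.


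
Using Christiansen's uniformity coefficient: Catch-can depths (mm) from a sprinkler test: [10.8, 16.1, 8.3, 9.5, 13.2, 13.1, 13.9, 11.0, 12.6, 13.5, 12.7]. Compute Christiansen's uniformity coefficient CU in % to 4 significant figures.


Approach: apply Christiansen's uniformity coefficient, CU = (1 - mean_abs_deviation/mean)*100.
mean = 12.2455 mm
mean |d_i - mean| = 1.70579 mm
CU = (1 - 1.70579/12.2455)*100 = 86.07 %
Therefore Christiansen's uniformity coefficient CU = 86.07 %.


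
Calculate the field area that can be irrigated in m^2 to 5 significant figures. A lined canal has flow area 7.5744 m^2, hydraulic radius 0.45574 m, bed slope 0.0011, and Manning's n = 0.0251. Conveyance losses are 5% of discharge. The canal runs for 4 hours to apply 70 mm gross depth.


Approach: apply Manning's equation with a conveyance and depth budget, Q = (1/n)*A*R^(2/3)*S^(1/2); Q_field = Q*(1-loss); Area = Q_field*t/(d/1000).
Step 1 — canal discharge (Manning's equation):
  Q = (1/0.0251) * 7.5744 * 0.45574^(2/3) * 0.0011^(1/2) = 5.927191 m^3/s
Step 2 — delivered flow: Q_field = 5.927191*(1 - 5/100) = 5.630832 m^3/s
Step 3 — volume delivered: V = 5.630832 * 4*3600 = 81083.98 m^3
Step 4 — area served: A = V / (depth/1000) = 81083.98 / 0.07 = 1158300 m^2
Therefore the field area that can be irrigated = 1158300 m^2.


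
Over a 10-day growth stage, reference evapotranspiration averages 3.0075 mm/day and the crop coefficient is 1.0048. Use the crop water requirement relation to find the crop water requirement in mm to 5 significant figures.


Approach: apply the crop water requirement relation, CWR = ET0 * Kc * days.
CWR = 3.0075 * 1.0048 * 10 = 30.219 mm
Therefore the crop water requirement = 30.219 mm.


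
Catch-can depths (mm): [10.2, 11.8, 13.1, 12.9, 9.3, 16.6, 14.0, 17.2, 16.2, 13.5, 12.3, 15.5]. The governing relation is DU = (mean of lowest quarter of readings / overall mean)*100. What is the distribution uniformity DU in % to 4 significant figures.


sorted lowest 3 of 12: [9.3, 10.2, 11.8] -> mean = 10.4333 mm
overall mean = 13.5500 mm
DU = (10.4333/13.5500)*100 = 77.00 %
Therefore the distribution uniformity DU = 77.00 %.


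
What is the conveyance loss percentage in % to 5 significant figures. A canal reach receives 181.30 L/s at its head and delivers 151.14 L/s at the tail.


Approach: apply the conveyance loss ratio, loss% = ((Q_head - Q_tail)/Q_head)*100.
loss = ((181.30 - 151.14)/181.30)*100 = 16.635 %
Therefore the conveyance loss percentage = 16.635 %.


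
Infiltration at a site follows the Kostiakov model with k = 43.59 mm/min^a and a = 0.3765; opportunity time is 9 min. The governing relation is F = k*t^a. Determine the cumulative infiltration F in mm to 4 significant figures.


F = 43.59 * 9^0.3765 = 99.69 mm
Therefore the cumulative infiltration F = 99.69 mm.


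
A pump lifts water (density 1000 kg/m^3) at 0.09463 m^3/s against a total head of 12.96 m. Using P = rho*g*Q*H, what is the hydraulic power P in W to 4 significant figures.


P = 1000 * 9.81 * 0.09463 * 12.96 = 12030 W
Therefore the hydraulic power P = 12030 W.


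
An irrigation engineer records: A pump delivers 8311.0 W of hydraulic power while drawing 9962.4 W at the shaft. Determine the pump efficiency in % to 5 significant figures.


Approach: apply the efficiency ratio, eta = (P_out/P_in)*100.
eta = (8311.0 / 9962.4) * 100 = 83.424 %
Therefore the pump efficiency = 83.424 %.


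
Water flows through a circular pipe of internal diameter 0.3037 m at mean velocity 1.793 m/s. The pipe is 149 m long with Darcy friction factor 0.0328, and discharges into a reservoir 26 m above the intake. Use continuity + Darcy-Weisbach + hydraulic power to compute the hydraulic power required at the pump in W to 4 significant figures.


Approach: apply continuity + Darcy-Weisbach + hydraulic power, Q = A*v; hf = f*(L/D)*(v^2/(2g)); H = static + hf; P = rho*g*Q*H.
Step 1 — flow rate (continuity, Q = A*v):
  A = pi*(0.3037/2)^2 = 0.0724402 m^2
  Q = 0.0724402 * 1.793 = 0.129885 m^3/s
Step 2 — friction head loss (Darcy-Weisbach):
  hf = 0.0328 * (149/0.3037) * (1.793^2 / (2*9.81))
  hf = 2.63680 m
Step 3 — total head: H = 26 + 2.63680 = 28.6368 m
Step 4 — hydraulic power (P = rho*g*Q*H):
  P = 1000 * 9.81 * 0.129885 * 28.6368 = 36490 W
Therefore the hydraulic power required at the pump = 36490 W.


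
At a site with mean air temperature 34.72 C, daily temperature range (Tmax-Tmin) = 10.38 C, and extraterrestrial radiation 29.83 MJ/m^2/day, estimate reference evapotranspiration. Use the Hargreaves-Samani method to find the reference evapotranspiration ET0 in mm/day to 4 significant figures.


Approach: apply the Hargreaves-Samani method, ET0 = 0.0023*(Tmean+17.8)*sqrt(Tmax-Tmin)*0.408*Ra.
ET0 = 0.0023*(34.72+17.8)*sqrt(10.38)*0.408*29.83 = 4.737 mm/day
Therefore the reference evapotranspiration ET0 = 4.737 mm/day.


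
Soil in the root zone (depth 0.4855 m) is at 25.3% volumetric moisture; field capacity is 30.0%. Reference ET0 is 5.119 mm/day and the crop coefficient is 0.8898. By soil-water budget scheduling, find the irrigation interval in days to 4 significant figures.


Approach: apply soil-water budget scheduling, SMD = (FC-theta)/100*depth*1000; ETc = ET0*Kc; interval = SMD/ETc.
Step 1 — soil moisture deficit:
  SMD = (30.0 - 25.3)/100 * 0.4855 * 1000 = 22.8185 mm
Step 2 — daily crop ET (ETc = ET0*Kc):
  ETc = 5.119 * 0.8898 = 4.55489 mm/day
Step 3 — irrigation interval (SMD/ETc):
  interval = 22.8185 / 4.55489 = 5.010 days
Therefore the irrigation interval = 5.010 days.


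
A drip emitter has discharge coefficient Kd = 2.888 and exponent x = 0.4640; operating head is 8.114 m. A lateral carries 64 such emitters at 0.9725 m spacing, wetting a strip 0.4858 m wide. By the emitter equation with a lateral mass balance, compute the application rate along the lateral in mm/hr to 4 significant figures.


Approach: apply the emitter equation with a lateral mass balance, q = Kd*h^x; Q = n*q; rate = Q/(n*spacing*width).
Step 1 — single emitter flow (q = Kd*h^x):
  q = 2.888 * 8.114^0.4640 = 7.62926 L/hr
Step 2 — total lateral flow: Q = 64 * 7.62926 = 488.272 L/hr
Step 3 — wetted area: A = 64 * 0.9725 * 0.4858 = 30.2362 m^2
Step 4 — application rate: Q/A = 488.272/30.2362 = 16.15 mm/hr
Therefore the application rate along the lateral = 16.15 mm/hr.


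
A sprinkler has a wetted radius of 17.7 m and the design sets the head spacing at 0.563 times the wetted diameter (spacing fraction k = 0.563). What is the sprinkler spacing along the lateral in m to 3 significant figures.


Approach: apply the sprinkler spacing rule (spacing as a fraction of wetted diameter), S = k*(2*R).
S = 0.563 * (2 * 17.7) = 19.9 m
Therefore the sprinkler spacing along the lateral = 19.9 m.


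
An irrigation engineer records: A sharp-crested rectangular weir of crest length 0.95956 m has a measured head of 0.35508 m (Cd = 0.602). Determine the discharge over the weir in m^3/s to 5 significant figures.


Approach: apply the rectangular weir equation, Q = (2/3)*Cd*L*sqrt(2g)*H^1.5.
Q = (2/3)*0.602*0.95956*sqrt(2*9.81)*0.35508^1.5 = 0.36092 m^3/s
Therefore the discharge over the weir = 0.36092 m^3/s.


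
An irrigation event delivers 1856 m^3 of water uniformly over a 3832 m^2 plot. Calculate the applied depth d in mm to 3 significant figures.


Approach: apply depth from volume over area, d = (V/A)*1000.
d = (1856 / 3832) * 1000 = 484 mm
Therefore the applied depth d = 484 mm.


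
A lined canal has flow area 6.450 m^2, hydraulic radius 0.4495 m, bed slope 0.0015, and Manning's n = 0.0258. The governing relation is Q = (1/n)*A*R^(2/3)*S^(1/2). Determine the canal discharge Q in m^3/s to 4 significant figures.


Q = (1/0.0258) * 6.450 * 0.4495^(2/3) * 0.0015^(1/2) = 5.682 m^3/s
Therefore the canal discharge Q = 5.682 m^3/s.


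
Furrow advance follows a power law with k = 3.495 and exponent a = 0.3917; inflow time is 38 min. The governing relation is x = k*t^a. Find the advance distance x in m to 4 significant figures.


x = 3.495 * 38^0.3917 = 14.53 m
Therefore the advance distance x = 14.53 m.


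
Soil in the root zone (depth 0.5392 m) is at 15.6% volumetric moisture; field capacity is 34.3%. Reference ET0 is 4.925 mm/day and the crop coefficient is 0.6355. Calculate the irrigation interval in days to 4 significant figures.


Approach: apply soil-water budget scheduling, SMD = (FC-theta)/100*depth*1000; ETc = ET0*Kc; interval = SMD/ETc.
Step 1 — soil moisture deficit:
  SMD = (34.3 - 15.6)/100 * 0.5392 * 1000 = 100.830 mm
Step 2 — daily crop ET (ETc = ET0*Kc):
  ETc = 4.925 * 0.6355 = 3.12984 mm/day
Step 3 — irrigation interval (SMD/ETc):
  interval = 100.830 / 3.12984 = 32.22 days
Therefore the irrigation interval = 32.22 days.


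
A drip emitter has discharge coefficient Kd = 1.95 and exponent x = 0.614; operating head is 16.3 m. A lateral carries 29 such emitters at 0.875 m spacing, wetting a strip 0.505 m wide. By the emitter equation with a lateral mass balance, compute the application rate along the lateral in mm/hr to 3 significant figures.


Approach: apply the emitter equation with a lateral mass balance, q = Kd*h^x; Q = n*q; rate = Q/(n*spacing*width).
Step 1 — single emitter flow (q = Kd*h^x):
  q = 1.95 * 16.3^0.614 = 10.822 L/hr
Step 2 — total lateral flow: Q = 29 * 10.822 = 313.85 L/hr
Step 3 — wetted area: A = 29 * 0.875 * 0.505 = 12.814 m^2
Step 4 — application rate: Q/A = 313.85/12.814 = 24.5 mm/hr
Therefore the application rate along the lateral = 24.5 mm/hr.


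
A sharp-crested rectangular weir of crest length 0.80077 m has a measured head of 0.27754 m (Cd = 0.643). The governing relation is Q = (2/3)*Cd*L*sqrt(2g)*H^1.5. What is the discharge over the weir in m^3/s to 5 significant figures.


Q = (2/3)*0.643*0.80077*sqrt(2*9.81)*0.27754^1.5 = 0.22231 m^3/s
Therefore the discharge over the weir = 0.22231 m^3/s.


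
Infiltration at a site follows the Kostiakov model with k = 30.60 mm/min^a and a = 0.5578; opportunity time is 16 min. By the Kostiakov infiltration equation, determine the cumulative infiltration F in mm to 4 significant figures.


Approach: apply the Kostiakov infiltration equation, F = k*t^a.
F = 30.60 * 16^0.5578 = 143.7 mm
Therefore the cumulative infiltration F = 143.7 mm.


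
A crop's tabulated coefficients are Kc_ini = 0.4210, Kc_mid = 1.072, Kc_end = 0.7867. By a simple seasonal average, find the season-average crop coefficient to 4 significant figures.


Approach: apply a simple seasonal average, Kc_avg = (Kc_ini + Kc_mid + Kc_end)/3.
Kc_avg = (0.4210 + 1.072 + 0.7867)/3 = 0.7599
Therefore the season-average crop coefficient = 0.7599.


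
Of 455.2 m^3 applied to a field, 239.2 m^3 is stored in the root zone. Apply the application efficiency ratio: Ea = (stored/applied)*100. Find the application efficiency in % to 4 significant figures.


Ea = (239.2/455.2)*100 = 52.55 %
Therefore the application efficiency = 52.55 %.


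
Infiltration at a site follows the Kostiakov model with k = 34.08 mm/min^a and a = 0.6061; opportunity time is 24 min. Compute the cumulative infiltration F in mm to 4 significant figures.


Approach: apply the Kostiakov infiltration equation, F = k*t^a.
F = 34.08 * 24^0.6061 = 233.9 mm
Therefore the cumulative infiltration F = 233.9 mm.


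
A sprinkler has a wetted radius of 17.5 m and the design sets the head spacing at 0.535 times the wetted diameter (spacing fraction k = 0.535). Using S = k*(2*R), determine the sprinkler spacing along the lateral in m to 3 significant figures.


S = 0.535 * (2 * 17.5) = 18.7 m
Therefore the sprinkler spacing along the lateral = 18.7 m.


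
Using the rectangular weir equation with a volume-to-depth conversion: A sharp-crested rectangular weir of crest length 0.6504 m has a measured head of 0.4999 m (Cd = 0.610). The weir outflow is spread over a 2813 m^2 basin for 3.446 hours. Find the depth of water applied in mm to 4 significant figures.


Approach: apply the rectangular weir equation with a volume-to-depth conversion, Q = (2/3)*Cd*L*sqrt(2g)*H^1.5; d = Q*t/A * 1000.
Step 1 — weir discharge:
  Q = (2/3)*0.610*0.6504*sqrt(2*9.81)*0.4999^1.5 = 0.414089 m^3/s
Step 2 — volume: V = 0.414089 * 3.446*3600 = 5137.02 m^3
Step 3 — depth: d = V/A * 1000 = 5137.02/2813 * 1000 = 1826 mm
Therefore the depth of water applied = 1826 mm.


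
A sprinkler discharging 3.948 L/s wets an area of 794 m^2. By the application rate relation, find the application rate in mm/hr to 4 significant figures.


Approach: apply the application rate relation, rate = (Q/A)*3600.
rate = (3.948 / 794) * 3600 = 17.90 mm/hr
Therefore the application rate = 17.90 mm/hr.


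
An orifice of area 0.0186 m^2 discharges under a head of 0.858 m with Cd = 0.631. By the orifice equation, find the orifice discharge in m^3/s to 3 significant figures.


Approach: apply the orifice equation, Q = Cd*A*sqrt(2*g*h).
Q = 0.631 * 0.0186 * sqrt(2*9.81*0.858) = 0.0482 m^3/s
Therefore the orifice discharge = 0.0482 m^3/s.


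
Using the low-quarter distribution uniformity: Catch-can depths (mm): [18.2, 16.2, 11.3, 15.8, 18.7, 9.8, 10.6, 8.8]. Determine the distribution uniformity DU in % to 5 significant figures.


Approach: apply the low-quarter distribution uniformity, DU = (mean of lowest quarter of readings / overall mean)*100.
sorted lowest 2 of 8: [8.8, 9.8] -> mean = 9.300000 mm
overall mean = 13.67500 mm
DU = (9.300000/13.67500)*100 = 68.007 %
Therefore the distribution uniformity DU = 68.007 %.


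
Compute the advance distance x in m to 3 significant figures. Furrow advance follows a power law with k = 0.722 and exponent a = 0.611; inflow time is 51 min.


Approach: apply the power-law advance function, x = k*t^a.
x = 0.722 * 51^0.611 = 7.98 m
Therefore the advance distance x = 7.98 m.


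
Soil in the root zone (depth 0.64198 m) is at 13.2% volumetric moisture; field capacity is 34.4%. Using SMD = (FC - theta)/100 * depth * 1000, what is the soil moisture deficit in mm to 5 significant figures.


SMD = (34.4 - 13.2)/100 * 0.64198 * 1000 = 136.10 mm
Therefore the soil moisture deficit = 136.10 mm.


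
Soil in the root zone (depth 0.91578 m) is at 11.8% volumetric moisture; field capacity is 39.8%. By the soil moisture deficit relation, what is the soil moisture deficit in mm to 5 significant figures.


Approach: apply the soil moisture deficit relation, SMD = (FC - theta)/100 * depth * 1000.
SMD = (39.8 - 11.8)/100 * 0.91578 * 1000 = 256.42 mm
Therefore the soil moisture deficit = 256.42 mm.


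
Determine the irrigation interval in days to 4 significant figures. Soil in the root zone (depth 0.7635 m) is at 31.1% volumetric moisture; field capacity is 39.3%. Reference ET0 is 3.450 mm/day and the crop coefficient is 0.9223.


Approach: apply soil-water budget scheduling, SMD = (FC-theta)/100*depth*1000; ETc = ET0*Kc; interval = SMD/ETc.
Step 1 — soil moisture deficit:
  SMD = (39.3 - 31.1)/100 * 0.7635 * 1000 = 62.6070 mm
Step 2 — daily crop ET (ETc = ET0*Kc):
  ETc = 3.450 * 0.9223 = 3.18194 mm/day
Step 3 — irrigation interval (SMD/ETc):
  interval = 62.6070 / 3.18194 = 19.68 days
Therefore the irrigation interval = 19.68 days.


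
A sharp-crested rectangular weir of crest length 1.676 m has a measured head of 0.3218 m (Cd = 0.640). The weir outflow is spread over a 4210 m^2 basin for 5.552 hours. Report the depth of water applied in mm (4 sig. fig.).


Approach: apply the rectangular weir equation with a volume-to-depth conversion, Q = (2/3)*Cd*L*sqrt(2g)*H^1.5; d = Q*t/A * 1000.
Step 1 — weir discharge:
  Q = (2/3)*0.640*1.676*sqrt(2*9.81)*0.3218^1.5 = 0.578218 m^3/s
Step 2 — volume: V = 0.578218 * 5.552*3600 = 11557.0 m^3
Step 3 — depth: d = V/A * 1000 = 11557.0/4210 * 1000 = 2745 mm
Therefore the depth of water applied = 2745 mm.


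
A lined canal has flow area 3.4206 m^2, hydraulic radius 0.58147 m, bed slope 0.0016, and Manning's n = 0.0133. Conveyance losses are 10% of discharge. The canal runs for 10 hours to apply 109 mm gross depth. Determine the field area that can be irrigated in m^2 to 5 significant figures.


Approach: apply Manning's equation with a conveyance and depth budget, Q = (1/n)*A*R^(2/3)*S^(1/2); Q_field = Q*(1-loss); Area = Q_field*t/(d/1000).
Step 1 — canal discharge (Manning's equation):
  Q = (1/0.0133) * 3.4206 * 0.58147^(2/3) * 0.0016^(1/2) = 7.166859 m^3/s
Step 2 — delivered flow: Q_field = 7.166859*(1 - 10/100) = 6.450173 m^3/s
Step 3 — volume delivered: V = 6.450173 * 10*3600 = 232206.2 m^3
Step 4 — area served: A = V / (depth/1000) = 232206.2 / 0.109 = 2130300 m^2
Therefore the field area that can be irrigated = 2130300 m^2.


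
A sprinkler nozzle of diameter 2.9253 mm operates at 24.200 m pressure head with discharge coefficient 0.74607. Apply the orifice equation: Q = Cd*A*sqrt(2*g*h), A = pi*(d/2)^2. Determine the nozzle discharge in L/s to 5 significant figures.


A = pi*(2.9253e-3/2)^2 = 6.720951e-06 m^2
Q = 0.74607 * 6.720951e-06 * sqrt(2*9.81*24.200) * 1000 = 0.10926 L/s
Therefore the nozzle discharge = 0.10926 L/s.


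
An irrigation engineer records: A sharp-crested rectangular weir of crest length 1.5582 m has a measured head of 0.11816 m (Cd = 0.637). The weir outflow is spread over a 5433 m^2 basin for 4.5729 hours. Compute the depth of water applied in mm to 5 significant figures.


Approach: apply the rectangular weir equation with a volume-to-depth conversion, Q = (2/3)*Cd*L*sqrt(2g)*H^1.5; d = Q*t/A * 1000.
Step 1 — weir discharge:
  Q = (2/3)*0.637*1.5582*sqrt(2*9.81)*0.11816^1.5 = 0.1190492 m^3/s
Step 2 — volume: V = 0.1190492 * 4.5729*3600 = 1959.841 m^3
Step 3 — depth: d = V/A * 1000 = 1959.841/5433 * 1000 = 360.73 mm
Therefore the depth of water applied = 360.73 mm.


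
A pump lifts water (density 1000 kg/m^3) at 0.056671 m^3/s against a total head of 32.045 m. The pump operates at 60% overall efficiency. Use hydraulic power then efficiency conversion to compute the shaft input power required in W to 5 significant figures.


Approach: apply hydraulic power then efficiency conversion, P = rho*g*Q*H; P_in = P/eta.
Step 1 — hydraulic power (P = rho*g*Q*H):
  P = 1000 * 9.81 * 0.056671 * 32.045 = 17815.18 W
Step 2 — input power: P_in = P/eta = 17815.18 / 0.6 = 29692 W
Therefore the shaft input power required = 29692 W.


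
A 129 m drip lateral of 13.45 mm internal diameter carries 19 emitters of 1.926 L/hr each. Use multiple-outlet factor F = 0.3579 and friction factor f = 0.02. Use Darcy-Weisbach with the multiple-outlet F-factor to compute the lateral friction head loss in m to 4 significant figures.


Approach: apply Darcy-Weisbach with the multiple-outlet F-factor, Q = n*q/(3600*1000) m^3/s; v = Q/A; hf = F*f*(L/D)*(v^2/(2g)).
Q = 19*1.926/(3600*1000) = 1.01650e-05 m^3/s
A = pi*(13.45e-3/2)^2 = 1.42080e-04 m^2, so v = Q/A = 0.0715440 m/s
hf = 0.3579*0.02*(129/0.01345)*(0.0715440^2/(2*9.81)) = 0.01791 m
Therefore the lateral friction head loss = 0.01791 m.


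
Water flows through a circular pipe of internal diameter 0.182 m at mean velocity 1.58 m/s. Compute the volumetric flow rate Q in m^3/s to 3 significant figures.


Approach: apply the continuity equation for pipe flow, Q = A * v with A = pi*(D/2)^2.
A = pi*(0.182/2)^2 = 0.026016 m^2
Q = 0.026016 * 1.58 = 0.0411 m^3/s
Therefore the volumetric flow rate Q = 0.0411 m^3/s.


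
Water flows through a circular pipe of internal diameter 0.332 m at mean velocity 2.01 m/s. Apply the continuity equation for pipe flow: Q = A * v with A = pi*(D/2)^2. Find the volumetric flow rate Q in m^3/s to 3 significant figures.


A = pi*(0.332/2)^2 = 0.086570 m^2
Q = 0.086570 * 2.01 = 0.174 m^3/s
Therefore the volumetric flow rate Q = 0.174 m^3/s.


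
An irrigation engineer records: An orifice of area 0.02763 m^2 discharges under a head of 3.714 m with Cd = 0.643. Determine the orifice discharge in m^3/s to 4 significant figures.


Approach: apply the orifice equation, Q = Cd*A*sqrt(2*g*h).
Q = 0.643 * 0.02763 * sqrt(2*9.81*3.714) = 0.1517 m^3/s
Therefore the orifice discharge = 0.1517 m^3/s.


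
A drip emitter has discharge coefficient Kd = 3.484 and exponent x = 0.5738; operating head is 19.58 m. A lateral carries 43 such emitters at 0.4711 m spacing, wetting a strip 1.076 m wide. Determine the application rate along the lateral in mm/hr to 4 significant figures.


Approach: apply the emitter equation with a lateral mass balance, q = Kd*h^x; Q = n*q; rate = Q/(n*spacing*width).
Step 1 — single emitter flow (q = Kd*h^x):
  q = 3.484 * 19.58^0.5738 = 19.2008 L/hr
Step 2 — total lateral flow: Q = 43 * 19.2008 = 825.636 L/hr
Step 3 — wetted area: A = 43 * 0.4711 * 1.076 = 21.7969 m^2
Step 4 — application rate: Q/A = 825.636/21.7969 = 37.88 mm/hr
Therefore the application rate along the lateral = 37.88 mm/hr.


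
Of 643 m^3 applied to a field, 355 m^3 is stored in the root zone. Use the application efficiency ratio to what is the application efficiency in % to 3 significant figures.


Approach: apply the application efficiency ratio, Ea = (stored/applied)*100.
Ea = (355/643)*100 = 55.2 %
Therefore the application efficiency = 55.2 %.


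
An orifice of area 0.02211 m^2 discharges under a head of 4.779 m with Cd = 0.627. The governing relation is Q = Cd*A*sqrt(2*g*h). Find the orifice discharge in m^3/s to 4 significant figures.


Q = 0.627 * 0.02211 * sqrt(2*9.81*4.779) = 0.1342 m^3/s
Therefore the orifice discharge = 0.1342 m^3/s.


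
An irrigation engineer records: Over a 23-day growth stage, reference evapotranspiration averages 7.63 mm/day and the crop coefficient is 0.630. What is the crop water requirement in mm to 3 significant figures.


Approach: apply the crop water requirement relation, CWR = ET0 * Kc * days.
CWR = 7.63 * 0.630 * 23 = 111 mm
Therefore the crop water requirement = 111 mm.


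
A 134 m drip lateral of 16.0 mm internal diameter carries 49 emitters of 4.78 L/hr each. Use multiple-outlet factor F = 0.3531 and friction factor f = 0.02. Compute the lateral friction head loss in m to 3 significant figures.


Approach: apply Darcy-Weisbach with the multiple-outlet F-factor, Q = n*q/(3600*1000) m^3/s; v = Q/A; hf = F*f*(L/D)*(v^2/(2g)).
Q = 49*4.78/(3600*1000) = 6.5061e-05 m^3/s
A = pi*(16.0e-3/2)^2 = 2.0106e-04 m^2, so v = Q/A = 0.32359 m/s
hf = 0.3531*0.02*(134/0.0160)*(0.32359^2/(2*9.81)) = 0.316 m
Therefore the lateral friction head loss = 0.316 m.


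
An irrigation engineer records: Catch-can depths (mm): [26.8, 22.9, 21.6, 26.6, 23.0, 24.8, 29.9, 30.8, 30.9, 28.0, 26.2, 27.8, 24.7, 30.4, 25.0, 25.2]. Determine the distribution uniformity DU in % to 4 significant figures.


Approach: apply the low-quarter distribution uniformity, DU = (mean of lowest quarter of readings / overall mean)*100.
sorted lowest 4 of 16: [21.6, 22.9, 23.0, 24.7] -> mean = 23.0500 mm
overall mean = 26.5375 mm
DU = (23.0500/26.5375)*100 = 86.86 %
Therefore the distribution uniformity DU = 86.86 %.


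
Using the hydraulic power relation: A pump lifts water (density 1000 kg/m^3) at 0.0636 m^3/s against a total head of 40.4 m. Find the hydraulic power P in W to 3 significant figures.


Approach: apply the hydraulic power relation, P = rho*g*Q*H.
P = 1000 * 9.81 * 0.0636 * 40.4 = 25200 W
Therefore the hydraulic power P = 25200 W.


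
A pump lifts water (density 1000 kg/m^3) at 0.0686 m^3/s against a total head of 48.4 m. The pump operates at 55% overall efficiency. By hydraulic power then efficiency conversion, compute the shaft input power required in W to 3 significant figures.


Approach: apply hydraulic power then efficiency conversion, P = rho*g*Q*H; P_in = P/eta.
Step 1 — hydraulic power (P = rho*g*Q*H):
  P = 1000 * 9.81 * 0.0686 * 48.4 = 32572 W
Step 2 — input power: P_in = P/eta = 32572 / 0.55 = 59200 W
Therefore the shaft input power required = 59200 W.


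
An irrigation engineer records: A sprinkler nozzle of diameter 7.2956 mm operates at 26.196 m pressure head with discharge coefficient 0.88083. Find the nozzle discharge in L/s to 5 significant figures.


Approach: apply the orifice equation, Q = Cd*A*sqrt(2*g*h), A = pi*(d/2)^2.
A = pi*(7.2956e-3/2)^2 = 4.180343e-05 m^2
Q = 0.88083 * 4.180343e-05 * sqrt(2*9.81*26.196) * 1000 = 0.83478 L/s
Therefore the nozzle discharge = 0.83478 L/s.


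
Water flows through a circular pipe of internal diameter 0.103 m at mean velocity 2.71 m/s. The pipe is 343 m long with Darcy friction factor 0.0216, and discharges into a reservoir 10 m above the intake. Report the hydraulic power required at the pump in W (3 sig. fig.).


Approach: apply continuity + Darcy-Weisbach + hydraulic power, Q = A*v; hf = f*(L/D)*(v^2/(2g)); H = static + hf; P = rho*g*Q*H.
Step 1 — flow rate (continuity, Q = A*v):
  A = pi*(0.103/2)^2 = 0.0083323 m^2
  Q = 0.0083323 * 2.71 = 0.022581 m^3/s
Step 2 — friction head loss (Darcy-Weisbach):
  hf = 0.0216 * (343/0.103) * (2.71^2 / (2*9.81))
  hf = 26.925 m
Step 3 — total head: H = 10 + 26.925 = 36.925 m
Step 4 — hydraulic power (P = rho*g*Q*H):
  P = 1000 * 9.81 * 0.022581 * 36.925 = 8180 W
Therefore the hydraulic power required at the pump = 8180 W.


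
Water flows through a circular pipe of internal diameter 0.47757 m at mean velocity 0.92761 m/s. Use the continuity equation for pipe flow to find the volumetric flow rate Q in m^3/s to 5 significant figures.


Approach: apply the continuity equation for pipe flow, Q = A * v with A = pi*(D/2)^2.
A = pi*(0.47757/2)^2 = 0.1791282 m^2
Q = 0.1791282 * 0.92761 = 0.16616 m^3/s
Therefore the volumetric flow rate Q = 0.16616 m^3/s.


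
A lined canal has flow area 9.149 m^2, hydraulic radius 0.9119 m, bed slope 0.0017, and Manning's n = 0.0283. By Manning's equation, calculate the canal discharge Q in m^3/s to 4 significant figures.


Approach: apply Manning's equation, Q = (1/n)*A*R^(2/3)*S^(1/2).
Q = (1/0.0283) * 9.149 * 0.9119^(2/3) * 0.0017^(1/2) = 12.53 m^3/s
Therefore the canal discharge Q = 12.53 m^3/s.


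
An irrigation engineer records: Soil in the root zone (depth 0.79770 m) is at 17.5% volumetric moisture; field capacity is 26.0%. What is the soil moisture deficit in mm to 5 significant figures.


Approach: apply the soil moisture deficit relation, SMD = (FC - theta)/100 * depth * 1000.
SMD = (26.0 - 17.5)/100 * 0.79770 * 1000 = 67.805 mm
Therefore the soil moisture deficit = 67.805 mm.


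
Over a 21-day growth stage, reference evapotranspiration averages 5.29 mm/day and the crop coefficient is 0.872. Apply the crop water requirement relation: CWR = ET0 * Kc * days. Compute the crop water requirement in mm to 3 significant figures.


CWR = 5.29 * 0.872 * 21 = 96.9 mm
Therefore the crop water requirement = 96.9 mm.


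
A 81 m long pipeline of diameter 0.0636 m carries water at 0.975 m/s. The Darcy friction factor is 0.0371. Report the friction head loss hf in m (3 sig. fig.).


Approach: apply the Darcy-Weisbach equation, hf = f*(L/D)*(v^2/(2g)).
hf = 0.0371 * (81/0.0636) * (0.975^2 / (2*9.81))
hf = 2.29 m
Therefore the friction head loss hf = 2.29 m.


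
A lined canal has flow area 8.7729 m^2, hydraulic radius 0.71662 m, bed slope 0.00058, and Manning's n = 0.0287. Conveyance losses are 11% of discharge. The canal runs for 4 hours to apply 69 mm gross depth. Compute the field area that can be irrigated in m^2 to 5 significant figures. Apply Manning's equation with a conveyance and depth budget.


Approach: apply Manning's equation with a conveyance and depth budget, Q = (1/n)*A*R^(2/3)*S^(1/2); Q_field = Q*(1-loss); Area = Q_field*t/(d/1000).
Step 1 — canal discharge (Manning's equation):
  Q = (1/0.0287) * 8.7729 * 0.71662^(2/3) * 0.00058^(1/2) = 5.895236 m^3/s
Step 2 — delivered flow: Q_field = 5.895236*(1 - 11/100) = 5.246760 m^3/s
Step 3 — volume delivered: V = 5.246760 * 4*3600 = 75553.35 m^3
Step 4 — area served: A = V / (depth/1000) = 75553.35 / 0.069 = 1095000 m^2
Therefore the field area that can be irrigated = 1095000 m^2.


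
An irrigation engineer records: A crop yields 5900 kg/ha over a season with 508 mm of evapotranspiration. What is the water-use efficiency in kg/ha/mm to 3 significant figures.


Approach: apply the water-use efficiency ratio, WUE = yield/ET.
WUE = 5900 / 508 = 11.6 kg/ha/mm
Therefore the water-use efficiency = 11.6 kg/ha/mm.
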